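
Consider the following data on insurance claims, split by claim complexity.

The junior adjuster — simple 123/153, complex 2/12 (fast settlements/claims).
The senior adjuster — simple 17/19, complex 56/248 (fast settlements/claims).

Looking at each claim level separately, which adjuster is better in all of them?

Simple: the junior adjuster 123/153 = 80.4%, the senior adjuster 17/19 = 89.5% → the senior adjuster
Complex: the junior adjuster 2/12 = 16.7%, the senior adjuster 56/248 = 22.6% → the senior adjuster
The senior adjuster has the higher rate in both groups.

the senior adjuster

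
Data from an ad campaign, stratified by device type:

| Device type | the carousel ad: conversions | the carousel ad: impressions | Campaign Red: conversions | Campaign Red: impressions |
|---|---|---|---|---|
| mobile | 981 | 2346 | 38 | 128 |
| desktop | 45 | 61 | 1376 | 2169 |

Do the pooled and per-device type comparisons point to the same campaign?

Mobile: the carousel ad 981/2346 = 41.8%, Campaign Red 38/128 = 29.7% → the carousel ad
Desktop: the carousel ad 45/61 = 73.8%, Campaign Red 1376/2169 = 63.4% → the carousel ad
Overall: the carousel ad 1026/2407 = 42.6%, Campaign Red 1414/2297 = 61.6% → Campaign Red
The carousel ad wins each device group but Campaign Red wins overall — the comparison reverses. The carousel ad's impressions skew toward mobile, which has a lower base rate.

No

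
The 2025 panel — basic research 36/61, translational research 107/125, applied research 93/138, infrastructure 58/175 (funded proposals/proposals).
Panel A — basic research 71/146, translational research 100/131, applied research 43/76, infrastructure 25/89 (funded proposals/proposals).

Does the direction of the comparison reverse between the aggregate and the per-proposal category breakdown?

Basic research: the 2025 panel 36/61 = 59.0%, Panel A 71/146 = 48.6% → the 2025 panel
Translational research: the 2025 panel 107/125 = 85.6%, Panel A 100/131 = 76.3% → the 2025 panel
Applied research: the 2025 panel 93/138 = 67.4%, Panel A 43/76 = 56.6% → the 2025 panel
Infrastructure: the 2025 panel 58/175 = 33.1%, Panel A 25/89 = 28.1% → the 2025 panel
Overall: the 2025 panel 294/499 = 58.9%, Panel A 239/442 = 54.1% → the 2025 panel
The 2025 panel wins overall and in every proposal group — no reversal.

No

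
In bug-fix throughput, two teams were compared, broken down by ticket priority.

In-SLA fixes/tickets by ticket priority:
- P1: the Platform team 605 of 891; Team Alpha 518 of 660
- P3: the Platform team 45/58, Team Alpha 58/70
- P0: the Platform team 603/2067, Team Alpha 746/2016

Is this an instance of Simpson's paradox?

P1: the Platform team 605/891 = 67.9%, Team Alpha 518/660 = 78.5% → Team Alpha
P3: the Platform team 45/58 = 77.6%, Team Alpha 58/70 = 82.9% → Team Alpha
P0: the Platform team 603/2067 = 29.2%, Team Alpha 746/2016 = 37.0% → Team Alpha
Overall: the Platform team 1253/3016 = 41.5%, Team Alpha 1322/2746 = 48.1% → Team Alpha
Team Alpha wins overall and in every ticket group — no reversal.

No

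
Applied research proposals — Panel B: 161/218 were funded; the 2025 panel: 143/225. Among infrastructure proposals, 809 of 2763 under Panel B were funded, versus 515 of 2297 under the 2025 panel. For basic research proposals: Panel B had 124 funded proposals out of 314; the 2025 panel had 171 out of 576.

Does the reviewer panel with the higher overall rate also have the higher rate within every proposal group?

Applied research: Panel B 161/218 = 73.9%, the 2025 panel 143/225 = 63.6% → Panel B
Infrastructure: Panel B 809/2763 = 29.3%, the 2025 panel 515/2297 = 22.4% → Panel B
Basic research: Panel B 124/314 = 39.5%, the 2025 panel 171/576 = 29.7% → Panel B
Overall: Panel B 1094/3295 = 33.2%, the 2025 panel 829/3098 = 26.8% → Panel B
Panel B wins overall and in every proposal group — no reversal.

Yes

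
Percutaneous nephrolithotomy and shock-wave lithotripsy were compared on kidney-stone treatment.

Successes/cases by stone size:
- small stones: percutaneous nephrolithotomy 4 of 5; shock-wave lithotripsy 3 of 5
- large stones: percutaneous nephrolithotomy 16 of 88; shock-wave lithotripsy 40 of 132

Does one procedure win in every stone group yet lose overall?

Small stones: percutaneous nephrolithotomy 4/5 = 80.0%, shock-wave lithotripsy 3/5 = 60.0% → percutaneous nephrolithotomy
Large stones: percutaneous nephrolithotomy 16/88 = 18.2%, shock-wave lithotripsy 40/132 = 30.3% → shock-wave lithotripsy
Overall: percutaneous nephrolithotomy 20/93 = 21.5%, shock-wave lithotripsy 43/137 = 31.4% → shock-wave lithotripsy
Neither sweeps: percutaneous nephrolithotomy wins 1 of 2 groups, shock-wave lithotripsy wins 1. Shock-wave lithotripsy wins overall but not every group — no Simpson reversal.

No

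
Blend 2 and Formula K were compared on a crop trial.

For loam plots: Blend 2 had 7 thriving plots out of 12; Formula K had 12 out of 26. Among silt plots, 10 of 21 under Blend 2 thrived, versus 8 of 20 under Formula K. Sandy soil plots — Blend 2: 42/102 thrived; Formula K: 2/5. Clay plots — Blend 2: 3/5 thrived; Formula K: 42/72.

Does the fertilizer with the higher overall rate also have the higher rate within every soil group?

Loam: Blend 2 7/12 = 58.3%, Formula K 12/26 = 46.2% → Blend 2
Silt: Blend 2 10/21 = 47.6%, Formula K 8/20 = 40.0% → Blend 2
Sandy soil: Blend 2 42/102 = 41.2%, Formula K 2/5 = 40.0% → Blend 2
Clay: Blend 2 3/5 = 60.0%, Formula K 42/72 = 58.3% → Blend 2
Overall: Blend 2 62/140 = 44.3%, Formula K 64/123 = 52.0% → Formula K
Blend 2 wins each soil group but Formula K wins overall — the comparison reverses. Blend 2's plots skew toward sandy soil, which has a lower base rate.

No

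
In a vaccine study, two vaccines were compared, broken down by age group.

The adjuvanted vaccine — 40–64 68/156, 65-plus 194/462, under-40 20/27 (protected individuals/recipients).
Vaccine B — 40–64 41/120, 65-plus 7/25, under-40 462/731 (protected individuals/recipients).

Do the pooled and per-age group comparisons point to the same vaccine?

40–64: the adjuvanted vaccine 68/156 = 43.6%, Vaccine B 41/120 = 34.2% → the adjuvanted vaccine
65-plus: the adjuvanted vaccine 194/462 = 42.0%, Vaccine B 7/25 = 28.0% → the adjuvanted vaccine
Under-40: the adjuvanted vaccine 20/27 = 74.1%, Vaccine B 462/731 = 63.2% → the adjuvanted vaccine
Overall: the adjuvanted vaccine 282/645 = 43.7%, Vaccine B 510/876 = 58.2% → Vaccine B
The adjuvanted vaccine wins each age group but Vaccine B wins overall — the comparison reverses. The adjuvanted vaccine's recipients skew toward 65-plus, which has a lower base rate.

No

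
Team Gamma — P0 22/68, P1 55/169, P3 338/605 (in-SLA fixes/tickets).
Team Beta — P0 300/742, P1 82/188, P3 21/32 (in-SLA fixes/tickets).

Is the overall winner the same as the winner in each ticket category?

P0: Team Gamma 22/68 = 32.4%, Team Beta 300/742 = 40.4% → Team Beta
P1: Team Gamma 55/169 = 32.5%, Team Beta 82/188 = 43.6% → Team Beta
P3: Team Gamma 338/605 = 55.9%, Team Beta 21/32 = 65.6% → Team Beta
Overall: Team Gamma 415/842 = 49.3%, Team Beta 403/962 = 41.9% → Team Gamma
Team Beta wins each ticket group but Team Gamma wins overall — the comparison reverses. Team Beta's tickets skew toward P0, which has a lower base rate.

No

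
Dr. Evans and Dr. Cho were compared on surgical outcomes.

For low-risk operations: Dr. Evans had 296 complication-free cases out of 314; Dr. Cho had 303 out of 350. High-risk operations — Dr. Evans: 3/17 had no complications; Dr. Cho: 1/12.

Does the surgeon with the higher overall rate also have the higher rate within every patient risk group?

Low-risk: Dr. Evans 296/314 = 94.3%, Dr. Cho 303/350 = 86.6% → Dr. Evans
High-risk: Dr. Evans 3/17 = 17.6%, Dr. Cho 1/12 = 8.3% → Dr. Evans
Overall: Dr. Evans 299/331 = 90.3%, Dr. Cho 304/362 = 84.0% → Dr. Evans
Dr. Evans wins overall and in every patient risk group — no reversal.

Yes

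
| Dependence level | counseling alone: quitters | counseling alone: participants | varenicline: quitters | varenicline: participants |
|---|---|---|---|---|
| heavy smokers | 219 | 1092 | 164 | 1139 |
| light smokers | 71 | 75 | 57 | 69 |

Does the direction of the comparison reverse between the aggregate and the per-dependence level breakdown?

No

Heavy smokers: counseling alone 219/1092 = 20.1%, varenicline 164/1139 = 14.4% → counseling alone
Light smokers: counseling alone 71/75 = 94.7%, varenicline 57/69 = 82.6% → counseling alone
Overall: counseling alone 290/1167 = 24.9%, varenicline 221/1208 = 18.3% → counseling alone
Counseling alone wins overall and in every dependence group — no reversal.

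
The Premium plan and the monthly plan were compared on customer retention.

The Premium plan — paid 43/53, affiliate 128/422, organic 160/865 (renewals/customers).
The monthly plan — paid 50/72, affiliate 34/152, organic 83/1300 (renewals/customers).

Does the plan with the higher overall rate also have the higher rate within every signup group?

Yes

Paid: the Premium plan 43/53 = 81.1%, the monthly plan 50/72 = 69.4% → the Premium plan
Affiliate: the Premium plan 128/422 = 30.3%, the monthly plan 34/152 = 22.4% → the Premium plan
Organic: the Premium plan 160/865 = 18.5%, the monthly plan 83/1300 = 6.4% → the Premium plan
Overall: the Premium plan 331/1340 = 24.7%, the monthly plan 167/1524 = 11.0% → the Premium plan
The Premium plan wins overall and in every signup group — no reversal.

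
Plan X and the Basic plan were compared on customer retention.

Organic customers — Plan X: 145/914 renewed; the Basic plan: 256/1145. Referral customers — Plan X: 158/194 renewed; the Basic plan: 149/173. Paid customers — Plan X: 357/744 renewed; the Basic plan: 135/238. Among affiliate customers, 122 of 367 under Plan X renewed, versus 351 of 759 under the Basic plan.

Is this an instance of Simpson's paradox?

No

Organic: Plan X 145/914 = 15.9%, the Basic plan 256/1145 = 22.4% → the Basic plan
Referral: Plan X 158/194 = 81.4%, the Basic plan 149/173 = 86.1% → the Basic plan
Paid: Plan X 357/744 = 48.0%, the Basic plan 135/238 = 56.7% → the Basic plan
Affiliate: Plan X 122/367 = 33.2%, the Basic plan 351/759 = 46.2% → the Basic plan
Overall: Plan X 782/2219 = 35.2%, the Basic plan 891/2315 = 38.5% → the Basic plan
The Basic plan wins overall and in every signup group — no reversal.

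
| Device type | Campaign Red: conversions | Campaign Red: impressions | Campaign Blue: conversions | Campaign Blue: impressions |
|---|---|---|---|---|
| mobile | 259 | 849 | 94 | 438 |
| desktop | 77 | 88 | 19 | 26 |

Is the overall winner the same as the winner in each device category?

Mobile: Campaign Red 259/849 = 30.5%, Campaign Blue 94/438 = 21.5% → Campaign Red
Desktop: Campaign Red 77/88 = 87.5%, Campaign Blue 19/26 = 73.1% → Campaign Red
Overall: Campaign Red 336/937 = 35.9%, Campaign Blue 113/464 = 24.4% → Campaign Red
Campaign Red wins overall and in every device group — no reversal.

Yes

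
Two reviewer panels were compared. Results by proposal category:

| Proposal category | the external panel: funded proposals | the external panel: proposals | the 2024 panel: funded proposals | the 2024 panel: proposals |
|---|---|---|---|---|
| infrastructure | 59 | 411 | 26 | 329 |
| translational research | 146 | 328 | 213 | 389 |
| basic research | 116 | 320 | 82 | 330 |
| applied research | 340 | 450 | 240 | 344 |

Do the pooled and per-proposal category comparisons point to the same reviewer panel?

Infrastructure: the external panel 59/411 = 14.4%, the 2024 panel 26/329 = 7.9% → the external panel
Translational research: the external panel 146/328 = 44.5%, the 2024 panel 213/389 = 54.8% → the 2024 panel
Basic research: the external panel 116/320 = 36.2%, the 2024 panel 82/330 = 24.8% → the external panel
Applied research: the external panel 340/450 = 75.6%, the 2024 panel 240/344 = 69.8% → the external panel
Overall: the external panel 661/1509 = 43.8%, the 2024 panel 561/1392 = 40.3% → the external panel
Neither sweeps: the external panel wins 3 of 4 groups, the 2024 panel wins 1. The external panel wins overall but not every group — no Simpson reversal.

No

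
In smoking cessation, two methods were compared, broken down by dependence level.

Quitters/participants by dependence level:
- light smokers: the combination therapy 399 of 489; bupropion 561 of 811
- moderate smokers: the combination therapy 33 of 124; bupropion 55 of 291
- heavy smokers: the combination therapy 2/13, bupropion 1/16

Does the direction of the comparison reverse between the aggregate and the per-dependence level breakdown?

No

Light smokers: the combination therapy 399/489 = 81.6%, bupropion 561/811 = 69.2% → the combination therapy
Moderate smokers: the combination therapy 33/124 = 26.6%, bupropion 55/291 = 18.9% → the combination therapy
Heavy smokers: the combination therapy 2/13 = 15.4%, bupropion 1/16 = 6.2% → the combination therapy
Overall: the combination therapy 434/626 = 69.3%, bupropion 617/1118 = 55.2% → the combination therapy
The combination therapy wins overall and in every dependence group — no reversal.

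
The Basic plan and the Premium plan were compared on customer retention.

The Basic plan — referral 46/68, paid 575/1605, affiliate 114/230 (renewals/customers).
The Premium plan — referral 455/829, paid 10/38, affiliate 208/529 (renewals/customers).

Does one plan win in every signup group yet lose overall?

Yes

Referral: the Basic plan 46/68 = 67.6%, the Premium plan 455/829 = 54.9% → the Basic plan
Paid: the Basic plan 575/1605 = 35.8%, the Premium plan 10/38 = 26.3% → the Basic plan
Affiliate: the Basic plan 114/230 = 49.6%, the Premium plan 208/529 = 39.3% → the Basic plan
Overall: the Basic plan 735/1903 = 38.6%, the Premium plan 673/1396 = 48.2% → the Premium plan
The Basic plan wins each signup group but the Premium plan wins overall — the comparison reverses. The Basic plan's customers skew toward paid, which has a lower base rate.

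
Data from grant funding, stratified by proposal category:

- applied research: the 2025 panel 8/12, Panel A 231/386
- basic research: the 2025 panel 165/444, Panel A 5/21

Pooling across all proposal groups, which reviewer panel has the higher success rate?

Panel A

Applied research: the 2025 panel 8/12 = 66.7%, Panel A 231/386 = 59.8% → the 2025 panel
Basic research: the 2025 panel 165/444 = 37.2%, Panel A 5/21 = 23.8% → the 2025 panel
Overall: the 2025 panel 173/456 = 37.9%, Panel A 236/407 = 58.0% → Panel A
(The 2025 panel wins every proposal group but Panel A wins overall — the 2025 panel's proposals skew toward the low-rate basic research group.)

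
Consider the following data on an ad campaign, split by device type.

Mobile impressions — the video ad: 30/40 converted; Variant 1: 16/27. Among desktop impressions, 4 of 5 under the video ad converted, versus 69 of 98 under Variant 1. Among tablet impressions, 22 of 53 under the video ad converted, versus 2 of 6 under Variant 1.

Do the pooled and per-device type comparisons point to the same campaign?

No

Mobile: the video ad 30/40 = 75.0%, Variant 1 16/27 = 59.3% → the video ad
Desktop: the video ad 4/5 = 80.0%, Variant 1 69/98 = 70.4% → the video ad
Tablet: the video ad 22/53 = 41.5%, Variant 1 2/6 = 33.3% → the video ad
Overall: the video ad 56/98 = 57.1%, Variant 1 87/131 = 66.4% → Variant 1
The video ad wins each device group but Variant 1 wins overall — the comparison reverses. The video ad's impressions skew toward tablet, which has a lower base rate.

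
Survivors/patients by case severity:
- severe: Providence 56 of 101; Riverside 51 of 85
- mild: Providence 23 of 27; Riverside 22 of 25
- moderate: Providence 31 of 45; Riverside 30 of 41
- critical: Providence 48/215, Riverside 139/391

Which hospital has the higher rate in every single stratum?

Riverside

Severe: Providence 56/101 = 55.4%, Riverside 51/85 = 60.0% → Riverside
Mild: Providence 23/27 = 85.2%, Riverside 22/25 = 88.0% → Riverside
Moderate: Providence 31/45 = 68.9%, Riverside 30/41 = 73.2% → Riverside
Critical: Providence 48/215 = 22.3%, Riverside 139/391 = 35.5% → Riverside
Riverside has the higher rate in all 4 groups.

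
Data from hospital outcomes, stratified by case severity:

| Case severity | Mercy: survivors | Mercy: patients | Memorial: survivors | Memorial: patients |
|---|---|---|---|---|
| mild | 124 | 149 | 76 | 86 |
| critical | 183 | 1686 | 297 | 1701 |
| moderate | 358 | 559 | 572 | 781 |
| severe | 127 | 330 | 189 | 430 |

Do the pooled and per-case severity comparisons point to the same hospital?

Mild: Mercy 124/149 = 83.2%, Memorial 76/86 = 88.4% → Memorial
Critical: Mercy 183/1686 = 10.9%, Memorial 297/1701 = 17.5% → Memorial
Moderate: Mercy 358/559 = 64.0%, Memorial 572/781 = 73.2% → Memorial
Severe: Mercy 127/330 = 38.5%, Memorial 189/430 = 44.0% → Memorial
Overall: Mercy 792/2724 = 29.1%, Memorial 1134/2998 = 37.8% → Memorial
Memorial wins overall and in every case group — no reversal.

Yes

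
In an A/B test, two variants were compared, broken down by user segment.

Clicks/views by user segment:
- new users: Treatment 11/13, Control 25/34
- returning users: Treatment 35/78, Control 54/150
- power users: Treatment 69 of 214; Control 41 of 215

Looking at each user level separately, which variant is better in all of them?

Treatment

New users: Treatment 11/13 = 84.6%, Control 25/34 = 73.5% → Treatment
Returning users: Treatment 35/78 = 44.9%, Control 54/150 = 36.0% → Treatment
Power users: Treatment 69/214 = 32.2%, Control 41/215 = 19.1% → Treatment
Treatment has the higher rate in all 3 groups.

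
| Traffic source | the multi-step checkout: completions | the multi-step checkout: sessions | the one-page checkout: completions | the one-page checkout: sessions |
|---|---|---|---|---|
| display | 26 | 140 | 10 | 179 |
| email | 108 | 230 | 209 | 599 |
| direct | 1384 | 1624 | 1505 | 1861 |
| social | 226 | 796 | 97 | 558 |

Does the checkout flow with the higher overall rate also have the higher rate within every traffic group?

Yes

Display: the multi-step checkout 26/140 = 18.6%, the one-page checkout 10/179 = 5.6% → the multi-step checkout
Email: the multi-step checkout 108/230 = 47.0%, the one-page checkout 209/599 = 34.9% → the multi-step checkout
Direct: the multi-step checkout 1384/1624 = 85.2%, the one-page checkout 1505/1861 = 80.9% → the multi-step checkout
Social: the multi-step checkout 226/796 = 28.4%, the one-page checkout 97/558 = 17.4% → the multi-step checkout
Overall: the multi-step checkout 1744/2790 = 62.5%, the one-page checkout 1821/3197 = 57.0% → the multi-step checkout
The multi-step checkout wins overall and in every traffic group — no reversal.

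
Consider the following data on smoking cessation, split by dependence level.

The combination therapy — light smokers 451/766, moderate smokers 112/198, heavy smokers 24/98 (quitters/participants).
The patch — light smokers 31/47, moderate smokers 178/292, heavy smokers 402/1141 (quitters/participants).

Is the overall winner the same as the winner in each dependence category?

No

Light smokers: the combination therapy 451/766 = 58.9%, the patch 31/47 = 66.0% → the patch
Moderate smokers: the combination therapy 112/198 = 56.6%, the patch 178/292 = 61.0% → the patch
Heavy smokers: the combination therapy 24/98 = 24.5%, the patch 402/1141 = 35.2% → the patch
Overall: the combination therapy 587/1062 = 55.3%, the patch 611/1480 = 41.3% → the combination therapy
The patch wins each dependence group but the combination therapy wins overall — the comparison reverses. The patch's participants skew toward heavy smokers, which has a lower base rate.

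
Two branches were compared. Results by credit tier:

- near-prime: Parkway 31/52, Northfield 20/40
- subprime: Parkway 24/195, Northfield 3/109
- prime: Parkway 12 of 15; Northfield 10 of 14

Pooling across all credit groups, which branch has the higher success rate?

Parkway

Near-prime: Parkway 31/52 = 59.6%, Northfield 20/40 = 50.0% → Parkway
Subprime: Parkway 24/195 = 12.3%, Northfield 3/109 = 2.8% → Parkway
Prime: Parkway 12/15 = 80.0%, Northfield 10/14 = 71.4% → Parkway
Overall: Parkway 67/262 = 25.6%, Northfield 33/163 = 20.2% → Parkway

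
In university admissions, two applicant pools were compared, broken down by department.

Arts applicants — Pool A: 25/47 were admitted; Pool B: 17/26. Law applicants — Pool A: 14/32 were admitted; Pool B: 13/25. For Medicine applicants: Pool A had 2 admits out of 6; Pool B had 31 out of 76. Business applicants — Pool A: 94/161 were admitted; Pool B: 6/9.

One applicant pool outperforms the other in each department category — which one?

Arts: Pool A 25/47 = 53.2%, Pool B 17/26 = 65.4% → Pool B
Law: Pool A 14/32 = 43.8%, Pool B 13/25 = 52.0% → Pool B
Medicine: Pool A 2/6 = 33.3%, Pool B 31/76 = 40.8% → Pool B
Business: Pool A 94/161 = 58.4%, Pool B 6/9 = 66.7% → Pool B
Pool B has the higher rate in all 4 groups.

Pool B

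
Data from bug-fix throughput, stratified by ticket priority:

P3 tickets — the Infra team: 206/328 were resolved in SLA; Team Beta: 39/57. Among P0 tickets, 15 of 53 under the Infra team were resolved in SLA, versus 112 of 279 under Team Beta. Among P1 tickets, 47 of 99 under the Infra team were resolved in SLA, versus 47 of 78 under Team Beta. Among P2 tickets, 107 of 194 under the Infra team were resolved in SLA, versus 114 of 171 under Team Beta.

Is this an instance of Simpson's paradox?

P3: the Infra team 206/328 = 62.8%, Team Beta 39/57 = 68.4% → Team Beta
P0: the Infra team 15/53 = 28.3%, Team Beta 112/279 = 40.1% → Team Beta
P1: the Infra team 47/99 = 47.5%, Team Beta 47/78 = 60.3% → Team Beta
P2: the Infra team 107/194 = 55.2%, Team Beta 114/171 = 66.7% → Team Beta
Overall: the Infra team 375/674 = 55.6%, Team Beta 312/585 = 53.3% → the Infra team
Team Beta wins each ticket group but the Infra team wins overall — the comparison reverses. Team Beta's tickets skew toward P0, which has a lower base rate.

Yes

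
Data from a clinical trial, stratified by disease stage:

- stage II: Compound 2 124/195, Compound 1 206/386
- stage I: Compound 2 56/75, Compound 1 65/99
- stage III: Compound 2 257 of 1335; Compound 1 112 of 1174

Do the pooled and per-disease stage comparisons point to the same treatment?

Yes

Stage II: Compound 2 124/195 = 63.6%, Compound 1 206/386 = 53.4% → Compound 2
Stage I: Compound 2 56/75 = 74.7%, Compound 1 65/99 = 65.7% → Compound 2
Stage III: Compound 2 257/1335 = 19.3%, Compound 1 112/1174 = 9.5% → Compound 2
Overall: Compound 2 437/1605 = 27.2%, Compound 1 383/1659 = 23.1% → Compound 2
Compound 2 wins overall and in every disease group — no reversal.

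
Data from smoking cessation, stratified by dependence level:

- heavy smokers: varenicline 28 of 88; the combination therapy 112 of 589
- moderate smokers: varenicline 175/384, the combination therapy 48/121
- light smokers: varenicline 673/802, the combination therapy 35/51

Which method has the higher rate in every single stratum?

varenicline

Heavy smokers: varenicline 28/88 = 31.8%, the combination therapy 112/589 = 19.0% → varenicline
Moderate smokers: varenicline 175/384 = 45.6%, the combination therapy 48/121 = 39.7% → varenicline
Light smokers: varenicline 673/802 = 83.9%, the combination therapy 35/51 = 68.6% → varenicline
Varenicline has the higher rate in all 3 groups.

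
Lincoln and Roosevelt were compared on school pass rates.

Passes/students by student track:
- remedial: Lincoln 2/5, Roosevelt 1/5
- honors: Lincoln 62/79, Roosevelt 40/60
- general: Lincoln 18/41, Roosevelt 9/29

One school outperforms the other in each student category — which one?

Lincoln

Remedial: Lincoln 2/5 = 40.0%, Roosevelt 1/5 = 20.0% → Lincoln
Honors: Lincoln 62/79 = 78.5%, Roosevelt 40/60 = 66.7% → Lincoln
General: Lincoln 18/41 = 43.9%, Roosevelt 9/29 = 31.0% → Lincoln
Lincoln has the higher rate in all 3 groups.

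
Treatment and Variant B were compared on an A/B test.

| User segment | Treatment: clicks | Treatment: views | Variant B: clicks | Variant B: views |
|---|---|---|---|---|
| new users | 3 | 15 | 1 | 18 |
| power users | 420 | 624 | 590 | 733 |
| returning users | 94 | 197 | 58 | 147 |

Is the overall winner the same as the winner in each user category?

New users: Treatment 3/15 = 20.0%, Variant B 1/18 = 5.6% → Treatment
Power users: Treatment 420/624 = 67.3%, Variant B 590/733 = 80.5% → Variant B
Returning users: Treatment 94/197 = 47.7%, Variant B 58/147 = 39.5% → Treatment
Overall: Treatment 517/836 = 61.8%, Variant B 649/898 = 72.3% → Variant B
Neither sweeps: Treatment wins 2 of 3 groups, Variant B wins 1. Variant B wins overall but not every group — no Simpson reversal.

No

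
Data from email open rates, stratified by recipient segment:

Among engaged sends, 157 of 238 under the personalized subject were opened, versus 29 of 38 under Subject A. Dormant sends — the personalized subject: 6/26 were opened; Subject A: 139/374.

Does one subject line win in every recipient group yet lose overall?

Yes

Engaged: the personalized subject 157/238 = 66.0%, Subject A 29/38 = 76.3% → Subject A
Dormant: the personalized subject 6/26 = 23.1%, Subject A 139/374 = 37.2% → Subject A
Overall: the personalized subject 163/264 = 61.7%, Subject A 168/412 = 40.8% → the personalized subject
Subject A wins each recipient group but the personalized subject wins overall — the comparison reverses. Subject A's sends skew toward dormant, which has a lower base rate.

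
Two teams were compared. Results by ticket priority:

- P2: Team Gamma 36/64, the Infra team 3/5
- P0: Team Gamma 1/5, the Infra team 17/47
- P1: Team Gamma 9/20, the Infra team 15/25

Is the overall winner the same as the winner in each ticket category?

No

P2: Team Gamma 36/64 = 56.2%, the Infra team 3/5 = 60.0% → the Infra team
P0: Team Gamma 1/5 = 20.0%, the Infra team 17/47 = 36.2% → the Infra team
P1: Team Gamma 9/20 = 45.0%, the Infra team 15/25 = 60.0% → the Infra team
Overall: Team Gamma 46/89 = 51.7%, the Infra team 35/77 = 45.5% → Team Gamma
The Infra team wins each ticket group but Team Gamma wins overall — the comparison reverses. The Infra team's tickets skew toward P0, which has a lower base rate.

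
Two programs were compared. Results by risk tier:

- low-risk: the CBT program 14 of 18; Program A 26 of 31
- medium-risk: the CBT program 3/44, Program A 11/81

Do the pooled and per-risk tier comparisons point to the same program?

Yes

Low-risk: the CBT program 14/18 = 77.8%, Program A 26/31 = 83.9% → Program A
Medium-risk: the CBT program 3/44 = 6.8%, Program A 11/81 = 13.6% → Program A
Overall: the CBT program 17/62 = 27.4%, Program A 37/112 = 33.0% → Program A
Program A wins overall and in every risk group — no reversal.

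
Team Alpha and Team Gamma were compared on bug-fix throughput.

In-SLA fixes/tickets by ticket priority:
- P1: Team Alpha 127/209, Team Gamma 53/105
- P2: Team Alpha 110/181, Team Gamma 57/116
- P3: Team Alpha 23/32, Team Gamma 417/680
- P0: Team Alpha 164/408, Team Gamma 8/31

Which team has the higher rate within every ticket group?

P1: Team Alpha 127/209 = 60.8%, Team Gamma 53/105 = 50.5% → Team Alpha
P2: Team Alpha 110/181 = 60.8%, Team Gamma 57/116 = 49.1% → Team Alpha
P3: Team Alpha 23/32 = 71.9%, Team Gamma 417/680 = 61.3% → Team Alpha
P0: Team Alpha 164/408 = 40.2%, Team Gamma 8/31 = 25.8% → Team Alpha
Team Alpha has the higher rate in all 4 groups.

Team Alpha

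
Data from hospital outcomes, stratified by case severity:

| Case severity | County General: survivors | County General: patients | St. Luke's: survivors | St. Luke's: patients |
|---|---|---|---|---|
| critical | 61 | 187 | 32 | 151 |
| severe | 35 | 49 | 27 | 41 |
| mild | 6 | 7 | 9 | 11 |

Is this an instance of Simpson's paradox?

No

Critical: County General 61/187 = 32.6%, St. Luke's 32/151 = 21.2% → County General
Severe: County General 35/49 = 71.4%, St. Luke's 27/41 = 65.9% → County General
Mild: County General 6/7 = 85.7%, St. Luke's 9/11 = 81.8% → County General
Overall: County General 102/243 = 42.0%, St. Luke's 68/203 = 33.5% → County General
County General wins overall and in every case group — no reversal.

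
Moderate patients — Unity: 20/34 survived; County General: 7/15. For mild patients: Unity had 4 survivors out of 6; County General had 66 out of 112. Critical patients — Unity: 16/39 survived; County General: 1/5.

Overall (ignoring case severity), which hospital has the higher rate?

Moderate: Unity 20/34 = 58.8%, County General 7/15 = 46.7% → Unity
Mild: Unity 4/6 = 66.7%, County General 66/112 = 58.9% → Unity
Critical: Unity 16/39 = 41.0%, County General 1/5 = 20.0% → Unity
Overall: Unity 40/79 = 50.6%, County General 74/132 = 56.1% → County General
(Unity wins every case group but County General wins overall — Unity's patients skew toward the low-rate critical group.)

County General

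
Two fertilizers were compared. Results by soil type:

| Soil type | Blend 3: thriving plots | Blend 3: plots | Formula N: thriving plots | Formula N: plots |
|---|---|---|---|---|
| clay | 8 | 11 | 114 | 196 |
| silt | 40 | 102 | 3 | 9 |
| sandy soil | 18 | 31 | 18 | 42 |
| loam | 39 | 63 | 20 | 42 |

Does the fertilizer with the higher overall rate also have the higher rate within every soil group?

Clay: Blend 3 8/11 = 72.7%, Formula N 114/196 = 58.2% → Blend 3
Silt: Blend 3 40/102 = 39.2%, Formula N 3/9 = 33.3% → Blend 3
Sandy soil: Blend 3 18/31 = 58.1%, Formula N 18/42 = 42.9% → Blend 3
Loam: Blend 3 39/63 = 61.9%, Formula N 20/42 = 47.6% → Blend 3
Overall: Blend 3 105/207 = 50.7%, Formula N 155/289 = 53.6% → Formula N
Blend 3 wins each soil group but Formula N wins overall — the comparison reverses. Blend 3's plots skew toward silt, which has a lower base rate.

No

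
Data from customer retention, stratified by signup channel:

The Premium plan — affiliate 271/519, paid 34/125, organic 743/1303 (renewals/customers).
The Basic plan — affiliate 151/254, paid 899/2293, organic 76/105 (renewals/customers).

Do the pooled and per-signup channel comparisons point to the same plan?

No

Affiliate: the Premium plan 271/519 = 52.2%, the Basic plan 151/254 = 59.4% → the Basic plan
Paid: the Premium plan 34/125 = 27.2%, the Basic plan 899/2293 = 39.2% → the Basic plan
Organic: the Premium plan 743/1303 = 57.0%, the Basic plan 76/105 = 72.4% → the Basic plan
Overall: the Premium plan 1048/1947 = 53.8%, the Basic plan 1126/2652 = 42.5% → the Premium plan
The Basic plan wins each signup group but the Premium plan wins overall — the comparison reverses. The Basic plan's customers skew toward paid, which has a lower base rate.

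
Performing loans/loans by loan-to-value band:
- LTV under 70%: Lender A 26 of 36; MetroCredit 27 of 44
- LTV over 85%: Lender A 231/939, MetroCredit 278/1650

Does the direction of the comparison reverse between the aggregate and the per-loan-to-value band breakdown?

No

LTV under 70%: Lender A 26/36 = 72.2%, MetroCredit 27/44 = 61.4% → Lender A
LTV over 85%: Lender A 231/939 = 24.6%, MetroCredit 278/1650 = 16.8% → Lender A
Overall: Lender A 257/975 = 26.4%, MetroCredit 305/1694 = 18.0% → Lender A
Lender A wins overall and in every loan-to-value group — no reversal.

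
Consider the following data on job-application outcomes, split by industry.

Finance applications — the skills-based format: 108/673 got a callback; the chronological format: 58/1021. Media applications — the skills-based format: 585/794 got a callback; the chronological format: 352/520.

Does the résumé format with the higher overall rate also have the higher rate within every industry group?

Finance: the skills-based format 108/673 = 16.0%, the chronological format 58/1021 = 5.7% → the skills-based format
Media: the skills-based format 585/794 = 73.7%, the chronological format 352/520 = 67.7% → the skills-based format
Overall: the skills-based format 693/1467 = 47.2%, the chronological format 410/1541 = 26.6% → the skills-based format
The skills-based format wins overall and in every industry group — no reversal.

Yes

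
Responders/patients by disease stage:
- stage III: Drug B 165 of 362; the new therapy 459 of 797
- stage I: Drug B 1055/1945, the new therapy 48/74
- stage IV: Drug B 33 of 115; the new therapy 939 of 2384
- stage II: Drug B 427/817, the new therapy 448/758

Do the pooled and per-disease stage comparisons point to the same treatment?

No

Stage III: Drug B 165/362 = 45.6%, the new therapy 459/797 = 57.6% → the new therapy
Stage I: Drug B 1055/1945 = 54.2%, the new therapy 48/74 = 64.9% → the new therapy
Stage IV: Drug B 33/115 = 28.7%, the new therapy 939/2384 = 39.4% → the new therapy
Stage II: Drug B 427/817 = 52.3%, the new therapy 448/758 = 59.1% → the new therapy
Overall: Drug B 1680/3239 = 51.9%, the new therapy 1894/4013 = 47.2% → Drug B
The new therapy wins each disease group but Drug B wins overall — the comparison reverses. The new therapy's patients skew toward stage IV, which has a lower base rate.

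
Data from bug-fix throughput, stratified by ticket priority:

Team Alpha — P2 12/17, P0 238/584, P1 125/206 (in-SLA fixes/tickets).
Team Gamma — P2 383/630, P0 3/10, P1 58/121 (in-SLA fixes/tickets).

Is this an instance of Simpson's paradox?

P2: Team Alpha 12/17 = 70.6%, Team Gamma 383/630 = 60.8% → Team Alpha
P0: Team Alpha 238/584 = 40.8%, Team Gamma 3/10 = 30.0% → Team Alpha
P1: Team Alpha 125/206 = 60.7%, Team Gamma 58/121 = 47.9% → Team Alpha
Overall: Team Alpha 375/807 = 46.5%, Team Gamma 444/761 = 58.3% → Team Gamma
Team Alpha wins each ticket group but Team Gamma wins overall — the comparison reverses. Team Alpha's tickets skew toward P0, which has a lower base rate.

Yes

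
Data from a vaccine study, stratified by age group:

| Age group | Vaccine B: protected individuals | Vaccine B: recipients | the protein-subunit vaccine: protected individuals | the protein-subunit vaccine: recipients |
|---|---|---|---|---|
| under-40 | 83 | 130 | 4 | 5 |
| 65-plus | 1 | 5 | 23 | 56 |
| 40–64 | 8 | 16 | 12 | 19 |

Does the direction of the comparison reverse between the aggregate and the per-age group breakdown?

Under-40: Vaccine B 83/130 = 63.8%, the protein-subunit vaccine 4/5 = 80.0% → the protein-subunit vaccine
65-plus: Vaccine B 1/5 = 20.0%, the protein-subunit vaccine 23/56 = 41.1% → the protein-subunit vaccine
40–64: Vaccine B 8/16 = 50.0%, the protein-subunit vaccine 12/19 = 63.2% → the protein-subunit vaccine
Overall: Vaccine B 92/151 = 60.9%, the protein-subunit vaccine 39/80 = 48.8% → Vaccine B
The protein-subunit vaccine wins each age group but Vaccine B wins overall — the comparison reverses. The protein-subunit vaccine's recipients skew toward 65-plus, which has a lower base rate.

Yes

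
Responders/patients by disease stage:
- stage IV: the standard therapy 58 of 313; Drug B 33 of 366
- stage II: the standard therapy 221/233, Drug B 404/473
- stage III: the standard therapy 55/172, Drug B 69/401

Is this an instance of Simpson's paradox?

No

Stage IV: the standard therapy 58/313 = 18.5%, Drug B 33/366 = 9.0% → the standard therapy
Stage II: the standard therapy 221/233 = 94.8%, Drug B 404/473 = 85.4% → the standard therapy
Stage III: the standard therapy 55/172 = 32.0%, Drug B 69/401 = 17.2% → the standard therapy
Overall: the standard therapy 334/718 = 46.5%, Drug B 506/1240 = 40.8% → the standard therapy
The standard therapy wins overall and in every disease group — no reversal.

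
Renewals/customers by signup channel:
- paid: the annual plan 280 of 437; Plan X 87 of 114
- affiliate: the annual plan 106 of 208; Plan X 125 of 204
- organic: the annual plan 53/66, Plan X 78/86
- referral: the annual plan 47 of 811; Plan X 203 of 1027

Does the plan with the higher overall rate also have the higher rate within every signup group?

Paid: the annual plan 280/437 = 64.1%, Plan X 87/114 = 76.3% → Plan X
Affiliate: the annual plan 106/208 = 51.0%, Plan X 125/204 = 61.3% → Plan X
Organic: the annual plan 53/66 = 80.3%, Plan X 78/86 = 90.7% → Plan X
Referral: the annual plan 47/811 = 5.8%, Plan X 203/1027 = 19.8% → Plan X
Overall: the annual plan 486/1522 = 31.9%, Plan X 493/1431 = 34.5% → Plan X
Plan X wins overall and in every signup group — no reversal.

Yes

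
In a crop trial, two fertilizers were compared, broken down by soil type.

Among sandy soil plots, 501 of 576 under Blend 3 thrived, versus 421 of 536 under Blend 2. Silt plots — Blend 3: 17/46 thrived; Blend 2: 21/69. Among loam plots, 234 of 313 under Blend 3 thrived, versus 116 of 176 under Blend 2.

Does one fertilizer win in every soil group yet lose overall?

No

Sandy soil: Blend 3 501/576 = 87.0%, Blend 2 421/536 = 78.5% → Blend 3
Silt: Blend 3 17/46 = 37.0%, Blend 2 21/69 = 30.4% → Blend 3
Loam: Blend 3 234/313 = 74.8%, Blend 2 116/176 = 65.9% → Blend 3
Overall: Blend 3 752/935 = 80.4%, Blend 2 558/781 = 71.4% → Blend 3
Blend 3 wins overall and in every soil group — no reversal.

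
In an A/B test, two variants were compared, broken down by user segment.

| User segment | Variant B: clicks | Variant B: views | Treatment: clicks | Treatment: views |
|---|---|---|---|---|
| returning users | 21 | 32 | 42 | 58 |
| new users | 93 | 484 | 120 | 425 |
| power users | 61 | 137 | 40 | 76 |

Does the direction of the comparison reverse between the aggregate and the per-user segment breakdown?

No

Returning users: Variant B 21/32 = 65.6%, Treatment 42/58 = 72.4% → Treatment
New users: Variant B 93/484 = 19.2%, Treatment 120/425 = 28.2% → Treatment
Power users: Variant B 61/137 = 44.5%, Treatment 40/76 = 52.6% → Treatment
Overall: Variant B 175/653 = 26.8%, Treatment 202/559 = 36.1% → Treatment
Treatment wins overall and in every user group — no reversal.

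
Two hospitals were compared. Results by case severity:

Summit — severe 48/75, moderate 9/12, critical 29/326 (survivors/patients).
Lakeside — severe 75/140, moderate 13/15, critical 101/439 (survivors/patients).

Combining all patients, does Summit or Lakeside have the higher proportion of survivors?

Lakeside

Severe: Summit 48/75 = 64.0%, Lakeside 75/140 = 53.6% → Summit
Moderate: Summit 9/12 = 75.0%, Lakeside 13/15 = 86.7% → Lakeside
Critical: Summit 29/326 = 8.9%, Lakeside 101/439 = 23.0% → Lakeside
Overall: Summit 86/413 = 20.8%, Lakeside 189/594 = 31.8% → Lakeside
(Neither sweeps every case group, but Lakeside has the higher pooled rate.)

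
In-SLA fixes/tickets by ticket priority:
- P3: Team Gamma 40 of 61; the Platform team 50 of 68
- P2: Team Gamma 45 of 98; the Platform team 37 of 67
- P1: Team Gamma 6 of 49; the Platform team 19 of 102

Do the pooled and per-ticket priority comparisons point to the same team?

P3: Team Gamma 40/61 = 65.6%, the Platform team 50/68 = 73.5% → the Platform team
P2: Team Gamma 45/98 = 45.9%, the Platform team 37/67 = 55.2% → the Platform team
P1: Team Gamma 6/49 = 12.2%, the Platform team 19/102 = 18.6% → the Platform team
Overall: Team Gamma 91/208 = 43.8%, the Platform team 106/237 = 44.7% → the Platform team
The Platform team wins overall and in every ticket group — no reversal.

Yes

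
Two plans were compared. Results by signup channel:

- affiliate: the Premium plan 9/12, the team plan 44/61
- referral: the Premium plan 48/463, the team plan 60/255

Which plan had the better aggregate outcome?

Affiliate: the Premium plan 9/12 = 75.0%, the team plan 44/61 = 72.1% → the Premium plan
Referral: the Premium plan 48/463 = 10.4%, the team plan 60/255 = 23.5% → the team plan
Overall: the Premium plan 57/475 = 12.0%, the team plan 104/316 = 32.9% → the team plan
(Neither sweeps every signup group, but the team plan has the higher pooled rate.)

the team plan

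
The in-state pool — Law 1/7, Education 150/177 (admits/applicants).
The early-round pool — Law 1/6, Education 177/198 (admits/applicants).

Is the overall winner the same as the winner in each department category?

Yes

Law: the in-state pool 1/7 = 14.3%, the early-round pool 1/6 = 16.7% → the early-round pool
Education: the in-state pool 150/177 = 84.7%, the early-round pool 177/198 = 89.4% → the early-round pool
Overall: the in-state pool 151/184 = 82.1%, the early-round pool 178/204 = 87.3% → the early-round pool
The early-round pool wins overall and in every department group — no reversal.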